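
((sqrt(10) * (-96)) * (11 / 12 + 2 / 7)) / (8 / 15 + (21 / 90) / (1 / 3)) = -24240 * sqrt(10) / 259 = -295.96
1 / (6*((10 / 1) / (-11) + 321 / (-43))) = -473 / 23766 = -0.02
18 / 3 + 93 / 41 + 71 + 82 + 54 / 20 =67227 / 410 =163.97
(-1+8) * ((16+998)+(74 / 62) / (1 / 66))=237132 / 31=7649.42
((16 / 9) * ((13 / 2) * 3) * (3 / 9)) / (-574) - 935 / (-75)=160747 / 12915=12.45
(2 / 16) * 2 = 1 / 4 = 0.25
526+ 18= 544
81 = 81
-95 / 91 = -1.04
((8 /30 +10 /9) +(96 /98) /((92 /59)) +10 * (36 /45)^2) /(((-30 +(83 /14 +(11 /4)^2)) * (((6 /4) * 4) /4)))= -2728384 /8037603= -0.34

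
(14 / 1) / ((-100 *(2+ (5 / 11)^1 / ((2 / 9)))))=-0.03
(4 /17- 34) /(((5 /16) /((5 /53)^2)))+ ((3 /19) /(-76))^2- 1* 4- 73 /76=-5.92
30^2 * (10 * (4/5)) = 7200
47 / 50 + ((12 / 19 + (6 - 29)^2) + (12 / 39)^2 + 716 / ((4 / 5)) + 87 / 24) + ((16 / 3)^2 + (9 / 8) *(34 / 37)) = 311961646469 / 213852600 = 1458.77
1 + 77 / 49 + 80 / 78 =982 / 273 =3.60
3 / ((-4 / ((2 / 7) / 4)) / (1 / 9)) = -1 / 168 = -0.01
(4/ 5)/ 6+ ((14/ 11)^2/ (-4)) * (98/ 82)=-26093/ 74415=-0.35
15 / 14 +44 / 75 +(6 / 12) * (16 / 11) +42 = 44.39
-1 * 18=-18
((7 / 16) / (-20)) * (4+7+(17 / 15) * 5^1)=-0.36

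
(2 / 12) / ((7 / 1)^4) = 0.00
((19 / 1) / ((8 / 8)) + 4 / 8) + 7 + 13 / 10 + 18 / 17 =2453 / 85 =28.86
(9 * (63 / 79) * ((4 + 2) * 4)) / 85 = 13608 / 6715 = 2.03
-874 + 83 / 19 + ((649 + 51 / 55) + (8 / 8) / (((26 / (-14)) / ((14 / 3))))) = -9056459 / 40755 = -222.22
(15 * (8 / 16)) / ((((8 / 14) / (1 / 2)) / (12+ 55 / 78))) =34685 / 416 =83.38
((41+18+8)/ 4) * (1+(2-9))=-100.50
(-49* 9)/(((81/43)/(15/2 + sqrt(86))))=-2107* sqrt(86)/9 - 10535/6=-3926.89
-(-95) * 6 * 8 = 4560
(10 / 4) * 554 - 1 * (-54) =1439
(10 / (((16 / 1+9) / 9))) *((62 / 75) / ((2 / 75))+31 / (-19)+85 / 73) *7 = 5335974 / 6935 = 769.43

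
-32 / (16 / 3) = -6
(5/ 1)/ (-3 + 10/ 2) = 5/ 2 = 2.50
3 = 3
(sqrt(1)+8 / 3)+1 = 14 / 3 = 4.67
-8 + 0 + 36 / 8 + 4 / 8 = -3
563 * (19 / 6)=1782.83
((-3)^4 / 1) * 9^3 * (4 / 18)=13122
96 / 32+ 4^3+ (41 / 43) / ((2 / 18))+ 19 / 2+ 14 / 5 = 37789 / 430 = 87.88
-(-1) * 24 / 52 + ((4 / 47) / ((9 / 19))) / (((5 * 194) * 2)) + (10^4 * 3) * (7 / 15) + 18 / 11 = 410781859217 / 29337165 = 14002.10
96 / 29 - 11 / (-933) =89887 / 27057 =3.32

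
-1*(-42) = 42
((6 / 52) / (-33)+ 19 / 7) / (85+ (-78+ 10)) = 5427 / 34034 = 0.16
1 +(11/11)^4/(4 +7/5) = 32/27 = 1.19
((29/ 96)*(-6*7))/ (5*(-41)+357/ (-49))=1421/ 23776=0.06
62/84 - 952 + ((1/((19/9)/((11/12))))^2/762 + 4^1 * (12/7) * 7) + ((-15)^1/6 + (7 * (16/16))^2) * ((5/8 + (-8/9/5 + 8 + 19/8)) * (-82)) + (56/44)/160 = -71454547734853/1694505120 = -42168.39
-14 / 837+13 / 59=10055 / 49383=0.20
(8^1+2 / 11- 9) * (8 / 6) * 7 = -84 / 11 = -7.64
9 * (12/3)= 36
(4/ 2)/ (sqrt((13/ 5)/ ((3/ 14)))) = sqrt(2730)/ 91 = 0.57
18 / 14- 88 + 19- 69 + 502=365.29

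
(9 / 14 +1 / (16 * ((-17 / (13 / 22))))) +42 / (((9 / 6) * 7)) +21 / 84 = 4.89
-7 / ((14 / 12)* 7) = -6 / 7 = -0.86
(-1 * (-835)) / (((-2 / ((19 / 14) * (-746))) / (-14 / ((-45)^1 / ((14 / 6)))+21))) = 495898651 / 54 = 9183308.35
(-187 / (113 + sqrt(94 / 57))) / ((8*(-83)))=1204467 / 483218696 - 187*sqrt(5358) / 483218696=0.00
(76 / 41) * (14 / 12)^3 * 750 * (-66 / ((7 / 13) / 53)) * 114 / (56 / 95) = -227431579375 / 82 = -2773555846.04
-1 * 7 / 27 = -7 / 27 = -0.26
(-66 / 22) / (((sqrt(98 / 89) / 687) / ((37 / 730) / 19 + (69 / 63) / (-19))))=11000931 * sqrt(178) / 1359260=107.98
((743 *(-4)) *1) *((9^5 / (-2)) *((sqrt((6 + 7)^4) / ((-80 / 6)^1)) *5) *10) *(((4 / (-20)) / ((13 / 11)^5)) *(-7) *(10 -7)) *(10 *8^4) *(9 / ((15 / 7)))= -17428279733400431.98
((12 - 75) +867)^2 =646416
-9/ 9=-1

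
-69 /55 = -1.25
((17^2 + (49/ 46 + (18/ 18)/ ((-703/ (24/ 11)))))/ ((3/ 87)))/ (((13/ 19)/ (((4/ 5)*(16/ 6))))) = 9575133232/ 365079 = 26227.57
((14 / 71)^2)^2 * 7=268912 / 25411681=0.01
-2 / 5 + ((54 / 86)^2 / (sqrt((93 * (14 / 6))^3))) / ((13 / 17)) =-0.40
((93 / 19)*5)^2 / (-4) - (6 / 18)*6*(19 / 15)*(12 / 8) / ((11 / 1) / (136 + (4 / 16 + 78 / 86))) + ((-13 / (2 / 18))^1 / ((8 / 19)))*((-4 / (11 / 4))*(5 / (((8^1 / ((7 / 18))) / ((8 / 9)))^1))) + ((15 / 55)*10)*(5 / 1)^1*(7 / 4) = -85.93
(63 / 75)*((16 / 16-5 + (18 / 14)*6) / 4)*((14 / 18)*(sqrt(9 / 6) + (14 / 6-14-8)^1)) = -5369 / 450 + 91*sqrt(6) / 300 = -11.19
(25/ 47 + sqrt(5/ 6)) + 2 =sqrt(30)/ 6 + 119/ 47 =3.44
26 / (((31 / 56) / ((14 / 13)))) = 1568 / 31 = 50.58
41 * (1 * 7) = 287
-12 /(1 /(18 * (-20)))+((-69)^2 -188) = 8893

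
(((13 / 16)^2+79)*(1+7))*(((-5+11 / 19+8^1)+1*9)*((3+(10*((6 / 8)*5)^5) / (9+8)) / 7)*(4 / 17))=2661851365707 / 22491136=118351.13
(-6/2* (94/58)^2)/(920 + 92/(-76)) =-41971/4893779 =-0.01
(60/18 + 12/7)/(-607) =-106/12747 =-0.01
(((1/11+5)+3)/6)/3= 89/198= 0.45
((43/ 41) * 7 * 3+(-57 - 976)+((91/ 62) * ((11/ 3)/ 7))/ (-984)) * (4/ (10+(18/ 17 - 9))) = -3145560031/ 1601460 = -1964.18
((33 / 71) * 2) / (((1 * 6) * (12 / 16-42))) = -4 / 1065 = -0.00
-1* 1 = -1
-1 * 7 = -7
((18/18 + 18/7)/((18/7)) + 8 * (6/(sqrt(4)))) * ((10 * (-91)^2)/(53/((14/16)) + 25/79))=10463913005/303039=34529.92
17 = 17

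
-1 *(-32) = 32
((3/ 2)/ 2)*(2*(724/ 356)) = 543/ 178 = 3.05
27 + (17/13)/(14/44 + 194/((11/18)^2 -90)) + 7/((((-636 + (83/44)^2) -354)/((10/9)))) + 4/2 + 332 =2020362154905577/5607695439099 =360.28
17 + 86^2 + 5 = 7418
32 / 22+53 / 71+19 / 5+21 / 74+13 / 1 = 5572731 / 288970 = 19.28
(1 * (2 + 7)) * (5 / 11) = 45 / 11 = 4.09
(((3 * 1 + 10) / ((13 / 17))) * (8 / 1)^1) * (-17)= -2312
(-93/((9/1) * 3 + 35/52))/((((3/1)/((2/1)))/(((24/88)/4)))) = -2418/15829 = -0.15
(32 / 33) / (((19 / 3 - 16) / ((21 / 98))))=-48 / 2233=-0.02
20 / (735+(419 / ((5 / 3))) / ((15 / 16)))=500 / 25079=0.02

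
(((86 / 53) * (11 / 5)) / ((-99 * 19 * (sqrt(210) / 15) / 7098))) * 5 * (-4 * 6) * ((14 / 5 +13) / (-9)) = -9185488 * sqrt(210) / 45315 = -2937.45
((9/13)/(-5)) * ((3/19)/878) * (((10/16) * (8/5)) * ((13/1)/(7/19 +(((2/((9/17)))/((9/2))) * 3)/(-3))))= 2187/3182750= 0.00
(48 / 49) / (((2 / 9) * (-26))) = -108 / 637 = -0.17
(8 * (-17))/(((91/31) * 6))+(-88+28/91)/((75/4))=-16924/1365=-12.40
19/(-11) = -19/11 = -1.73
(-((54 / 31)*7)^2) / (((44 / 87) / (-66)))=18646362 / 961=19403.08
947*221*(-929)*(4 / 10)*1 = -388855246 / 5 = -77771049.20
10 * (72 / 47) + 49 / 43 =16.46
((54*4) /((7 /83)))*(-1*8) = -143424 /7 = -20489.14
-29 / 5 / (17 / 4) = -1.36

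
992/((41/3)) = 2976/41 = 72.59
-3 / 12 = -1 / 4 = -0.25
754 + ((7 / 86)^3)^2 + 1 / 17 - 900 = -1003731308372383 / 6877642997312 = -145.94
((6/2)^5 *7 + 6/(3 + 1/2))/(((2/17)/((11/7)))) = 2228853/98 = 22743.40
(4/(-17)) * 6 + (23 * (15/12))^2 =224441/272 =825.15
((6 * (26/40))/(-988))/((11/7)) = -21/8360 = -0.00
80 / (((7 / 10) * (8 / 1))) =14.29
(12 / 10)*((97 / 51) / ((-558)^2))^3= 912673 / 3336833030784075465120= 0.00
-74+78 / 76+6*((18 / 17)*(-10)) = -88181 / 646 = -136.50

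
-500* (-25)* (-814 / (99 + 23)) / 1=-5087500 / 61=-83401.64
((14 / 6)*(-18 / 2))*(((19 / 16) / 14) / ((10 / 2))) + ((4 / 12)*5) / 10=-91 / 480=-0.19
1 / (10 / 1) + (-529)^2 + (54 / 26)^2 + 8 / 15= 1418818951 / 5070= 279845.95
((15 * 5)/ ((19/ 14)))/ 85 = 210/ 323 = 0.65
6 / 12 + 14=29 / 2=14.50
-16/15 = -1.07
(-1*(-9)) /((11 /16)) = 144 /11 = 13.09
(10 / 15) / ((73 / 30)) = 20 / 73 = 0.27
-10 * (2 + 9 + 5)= -160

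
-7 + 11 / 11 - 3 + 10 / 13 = -8.23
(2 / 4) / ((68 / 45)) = 45 / 136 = 0.33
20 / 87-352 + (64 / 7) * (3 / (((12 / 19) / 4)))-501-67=-454348 / 609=-746.06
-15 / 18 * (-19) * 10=475 / 3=158.33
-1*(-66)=66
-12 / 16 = -3 / 4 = -0.75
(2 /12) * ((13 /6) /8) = 13 /288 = 0.05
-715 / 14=-51.07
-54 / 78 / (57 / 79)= -237 / 247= -0.96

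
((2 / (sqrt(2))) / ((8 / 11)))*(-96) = -132*sqrt(2) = -186.68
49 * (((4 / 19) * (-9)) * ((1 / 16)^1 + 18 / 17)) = -134505 / 1292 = -104.11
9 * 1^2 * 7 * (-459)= -28917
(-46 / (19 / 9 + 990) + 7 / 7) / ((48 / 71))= 604565 / 428592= 1.41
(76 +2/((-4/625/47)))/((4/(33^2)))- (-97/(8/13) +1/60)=-59667349/15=-3977823.27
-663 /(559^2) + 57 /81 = 455326 /648999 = 0.70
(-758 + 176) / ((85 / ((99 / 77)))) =-5238 / 595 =-8.80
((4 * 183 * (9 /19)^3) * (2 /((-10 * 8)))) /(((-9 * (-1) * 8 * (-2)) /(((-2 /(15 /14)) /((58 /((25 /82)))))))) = -0.00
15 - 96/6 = -1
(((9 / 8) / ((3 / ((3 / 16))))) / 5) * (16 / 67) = 9 / 2680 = 0.00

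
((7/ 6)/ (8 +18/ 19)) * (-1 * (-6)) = 133/ 170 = 0.78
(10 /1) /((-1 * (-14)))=5 /7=0.71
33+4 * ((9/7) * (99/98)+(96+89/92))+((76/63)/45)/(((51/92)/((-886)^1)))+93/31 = 62933299091/162947295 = 386.22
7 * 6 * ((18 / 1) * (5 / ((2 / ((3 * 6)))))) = 34020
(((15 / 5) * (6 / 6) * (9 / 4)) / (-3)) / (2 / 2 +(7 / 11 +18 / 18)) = -99 / 116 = -0.85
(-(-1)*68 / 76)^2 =289 / 361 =0.80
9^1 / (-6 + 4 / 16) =-36 / 23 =-1.57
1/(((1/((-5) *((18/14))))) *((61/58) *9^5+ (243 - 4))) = -2610/25310957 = -0.00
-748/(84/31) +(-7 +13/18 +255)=-3443/126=-27.33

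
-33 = -33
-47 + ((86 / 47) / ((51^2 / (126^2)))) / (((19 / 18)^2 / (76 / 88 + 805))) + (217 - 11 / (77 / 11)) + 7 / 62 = 193043009355199 / 23409132362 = 8246.48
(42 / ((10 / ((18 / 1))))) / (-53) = -378 / 265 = -1.43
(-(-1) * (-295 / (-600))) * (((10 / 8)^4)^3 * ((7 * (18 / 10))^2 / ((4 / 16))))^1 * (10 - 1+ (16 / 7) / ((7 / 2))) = 1471658203125 / 33554432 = 43858.83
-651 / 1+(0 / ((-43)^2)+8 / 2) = -647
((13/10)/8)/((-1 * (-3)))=13/240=0.05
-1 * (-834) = 834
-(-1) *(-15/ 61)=-15/ 61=-0.25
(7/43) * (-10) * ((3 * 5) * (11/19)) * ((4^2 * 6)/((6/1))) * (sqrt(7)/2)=-92400 * sqrt(7)/817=-299.23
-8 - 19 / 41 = -347 / 41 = -8.46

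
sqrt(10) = 3.16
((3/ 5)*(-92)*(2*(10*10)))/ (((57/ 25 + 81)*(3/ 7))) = -322000/ 1041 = -309.32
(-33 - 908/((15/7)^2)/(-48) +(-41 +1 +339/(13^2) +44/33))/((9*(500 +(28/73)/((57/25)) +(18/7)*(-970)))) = 290361363817/79509353274000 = 0.00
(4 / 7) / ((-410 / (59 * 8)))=-944 / 1435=-0.66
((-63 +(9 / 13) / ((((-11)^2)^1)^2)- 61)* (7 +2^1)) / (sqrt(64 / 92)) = -1338.04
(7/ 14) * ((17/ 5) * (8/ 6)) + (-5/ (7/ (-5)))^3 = 246037/ 5145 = 47.82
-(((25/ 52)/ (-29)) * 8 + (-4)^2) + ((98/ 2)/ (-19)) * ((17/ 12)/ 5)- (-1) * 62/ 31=-6273961/ 429780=-14.60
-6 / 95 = -0.06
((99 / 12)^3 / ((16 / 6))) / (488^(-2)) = 401164731 / 8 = 50145591.38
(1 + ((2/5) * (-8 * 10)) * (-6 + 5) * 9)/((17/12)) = 204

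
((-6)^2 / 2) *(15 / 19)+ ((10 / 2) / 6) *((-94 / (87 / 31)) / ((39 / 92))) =-9985850 / 193401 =-51.63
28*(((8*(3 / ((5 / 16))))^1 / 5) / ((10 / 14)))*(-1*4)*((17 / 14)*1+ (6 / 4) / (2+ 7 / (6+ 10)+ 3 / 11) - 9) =17418.51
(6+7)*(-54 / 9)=-78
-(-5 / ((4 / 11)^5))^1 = 805255 / 1024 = 786.38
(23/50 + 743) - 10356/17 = 114141/850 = 134.28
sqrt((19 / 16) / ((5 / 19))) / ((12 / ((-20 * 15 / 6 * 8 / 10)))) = -19 * sqrt(5) / 6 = -7.08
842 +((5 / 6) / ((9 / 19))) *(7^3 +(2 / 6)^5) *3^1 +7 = 5815888 / 2187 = 2659.30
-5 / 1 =-5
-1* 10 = -10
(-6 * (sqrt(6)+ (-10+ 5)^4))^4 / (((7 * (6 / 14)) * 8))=52735185000 * sqrt(6)+ 8240505470694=8369679765435.27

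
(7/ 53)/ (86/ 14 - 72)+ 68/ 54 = 1.26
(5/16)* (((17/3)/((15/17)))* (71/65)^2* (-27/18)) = -1456849/405600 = -3.59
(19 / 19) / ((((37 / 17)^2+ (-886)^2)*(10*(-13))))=-289 / 29492477690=-0.00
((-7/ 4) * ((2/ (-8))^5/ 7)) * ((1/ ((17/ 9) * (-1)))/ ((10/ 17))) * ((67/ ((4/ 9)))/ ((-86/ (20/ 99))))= 603/ 7749632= 0.00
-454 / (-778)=227 / 389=0.58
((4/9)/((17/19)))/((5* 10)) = 38/3825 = 0.01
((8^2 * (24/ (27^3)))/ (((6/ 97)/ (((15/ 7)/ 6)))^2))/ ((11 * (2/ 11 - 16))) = -3763600/ 251725887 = -0.01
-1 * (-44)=44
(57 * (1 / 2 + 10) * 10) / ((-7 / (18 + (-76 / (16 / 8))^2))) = -1250010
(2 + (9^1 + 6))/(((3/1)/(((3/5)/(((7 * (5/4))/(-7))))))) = -68/25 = -2.72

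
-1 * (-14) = 14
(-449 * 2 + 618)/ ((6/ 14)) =-1960/ 3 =-653.33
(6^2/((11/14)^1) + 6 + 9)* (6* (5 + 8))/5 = 52182/55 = 948.76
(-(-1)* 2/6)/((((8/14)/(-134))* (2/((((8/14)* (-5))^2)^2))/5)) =-13400000/1029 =-13022.35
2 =2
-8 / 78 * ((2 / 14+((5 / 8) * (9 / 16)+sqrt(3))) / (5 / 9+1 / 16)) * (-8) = 5316 / 8099+1536 * sqrt(3) / 1157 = 2.96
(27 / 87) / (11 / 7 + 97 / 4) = 84 / 6989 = 0.01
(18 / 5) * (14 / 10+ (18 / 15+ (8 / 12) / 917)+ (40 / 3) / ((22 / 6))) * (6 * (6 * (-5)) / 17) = -203839848 / 857395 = -237.74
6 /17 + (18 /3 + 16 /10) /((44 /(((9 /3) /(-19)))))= 609 /1870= 0.33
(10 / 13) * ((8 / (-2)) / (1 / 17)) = -680 / 13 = -52.31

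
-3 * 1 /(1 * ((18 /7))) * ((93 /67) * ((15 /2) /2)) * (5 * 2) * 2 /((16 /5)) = -81375 /2144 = -37.95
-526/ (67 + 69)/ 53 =-263/ 3604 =-0.07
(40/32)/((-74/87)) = -435/296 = -1.47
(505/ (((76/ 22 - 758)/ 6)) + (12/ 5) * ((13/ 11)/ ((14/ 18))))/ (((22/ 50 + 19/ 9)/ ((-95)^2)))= -9575209125/ 7336868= -1305.08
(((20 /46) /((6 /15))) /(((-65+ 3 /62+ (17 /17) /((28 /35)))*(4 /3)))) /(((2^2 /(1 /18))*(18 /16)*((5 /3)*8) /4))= -155 /3270186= -0.00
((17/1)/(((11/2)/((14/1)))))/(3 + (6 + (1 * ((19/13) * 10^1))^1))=6188/3377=1.83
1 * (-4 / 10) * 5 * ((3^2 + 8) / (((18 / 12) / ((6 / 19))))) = -136 / 19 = -7.16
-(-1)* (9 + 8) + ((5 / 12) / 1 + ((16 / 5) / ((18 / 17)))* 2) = 4223 / 180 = 23.46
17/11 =1.55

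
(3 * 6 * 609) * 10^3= 10962000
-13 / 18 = -0.72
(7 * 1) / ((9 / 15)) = 35 / 3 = 11.67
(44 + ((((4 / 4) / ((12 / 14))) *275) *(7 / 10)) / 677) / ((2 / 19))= 6842869 / 16248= 421.15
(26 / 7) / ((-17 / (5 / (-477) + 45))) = -557960 / 56763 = -9.83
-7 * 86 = -602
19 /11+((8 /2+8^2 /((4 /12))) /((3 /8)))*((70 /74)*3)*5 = 3019103 /407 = 7417.94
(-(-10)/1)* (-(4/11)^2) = -160/121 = -1.32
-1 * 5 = -5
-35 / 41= -0.85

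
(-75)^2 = 5625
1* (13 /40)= 13 /40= 0.32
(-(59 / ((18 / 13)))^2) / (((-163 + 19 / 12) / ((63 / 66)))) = 316771 / 29502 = 10.74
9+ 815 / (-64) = -239 / 64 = -3.73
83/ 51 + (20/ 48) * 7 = 309/ 68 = 4.54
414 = 414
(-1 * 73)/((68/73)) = -5329/68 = -78.37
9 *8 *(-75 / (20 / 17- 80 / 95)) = -16150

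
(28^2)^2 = 614656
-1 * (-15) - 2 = 13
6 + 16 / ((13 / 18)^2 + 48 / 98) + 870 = 14319948 / 16057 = 891.82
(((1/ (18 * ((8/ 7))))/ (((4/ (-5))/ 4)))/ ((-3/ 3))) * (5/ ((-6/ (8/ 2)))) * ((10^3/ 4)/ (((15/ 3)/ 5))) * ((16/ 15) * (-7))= 122500/ 81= 1512.35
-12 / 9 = -1.33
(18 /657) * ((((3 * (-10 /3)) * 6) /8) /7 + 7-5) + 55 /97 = 29366 /49567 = 0.59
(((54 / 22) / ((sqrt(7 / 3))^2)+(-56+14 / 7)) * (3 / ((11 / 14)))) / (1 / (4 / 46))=-48924 / 2783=-17.58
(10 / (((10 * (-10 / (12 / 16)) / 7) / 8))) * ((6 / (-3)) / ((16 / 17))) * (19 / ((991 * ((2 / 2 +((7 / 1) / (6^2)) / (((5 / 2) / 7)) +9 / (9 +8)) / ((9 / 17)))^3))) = 4743110925 / 1666212045713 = 0.00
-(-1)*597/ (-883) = -597/ 883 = -0.68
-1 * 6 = -6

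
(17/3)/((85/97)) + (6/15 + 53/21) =986/105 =9.39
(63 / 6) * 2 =21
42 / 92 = 21 / 46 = 0.46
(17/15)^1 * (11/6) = 187/90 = 2.08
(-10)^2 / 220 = 5 / 11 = 0.45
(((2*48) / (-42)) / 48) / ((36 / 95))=-95 / 756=-0.13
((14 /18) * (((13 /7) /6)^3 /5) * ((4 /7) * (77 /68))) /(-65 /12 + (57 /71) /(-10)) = -1715857 /3160030482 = -0.00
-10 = -10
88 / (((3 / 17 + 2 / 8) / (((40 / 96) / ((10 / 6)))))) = 1496 / 29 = 51.59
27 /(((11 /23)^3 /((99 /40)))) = 2956581 /4840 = 610.86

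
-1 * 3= -3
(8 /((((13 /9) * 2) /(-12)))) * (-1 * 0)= 0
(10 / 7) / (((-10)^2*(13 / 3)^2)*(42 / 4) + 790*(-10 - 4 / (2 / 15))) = -3 / 24955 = -0.00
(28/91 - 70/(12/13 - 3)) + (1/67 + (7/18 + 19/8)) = 6921563/188136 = 36.79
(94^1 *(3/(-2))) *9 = -1269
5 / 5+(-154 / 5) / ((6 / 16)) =-1217 / 15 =-81.13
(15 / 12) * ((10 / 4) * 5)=125 / 8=15.62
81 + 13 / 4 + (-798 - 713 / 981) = -2803607 / 3924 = -714.48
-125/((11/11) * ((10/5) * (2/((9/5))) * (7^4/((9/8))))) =-2025/76832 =-0.03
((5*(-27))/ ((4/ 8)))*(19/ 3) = -1710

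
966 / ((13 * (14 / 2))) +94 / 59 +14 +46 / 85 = 1743952 / 65195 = 26.75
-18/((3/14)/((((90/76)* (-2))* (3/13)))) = 11340/247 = 45.91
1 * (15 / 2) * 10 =75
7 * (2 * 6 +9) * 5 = 735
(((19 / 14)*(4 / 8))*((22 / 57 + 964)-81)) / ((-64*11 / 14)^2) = 352471 / 1486848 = 0.24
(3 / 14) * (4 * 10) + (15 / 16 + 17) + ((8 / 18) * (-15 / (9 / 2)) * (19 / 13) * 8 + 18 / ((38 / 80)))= 35166661 / 746928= 47.08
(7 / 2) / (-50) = -7 / 100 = -0.07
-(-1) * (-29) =-29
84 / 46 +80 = 1882 / 23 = 81.83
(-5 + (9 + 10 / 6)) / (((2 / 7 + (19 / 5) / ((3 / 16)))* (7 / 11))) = 935 / 2158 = 0.43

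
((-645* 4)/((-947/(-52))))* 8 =-1073280/947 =-1133.35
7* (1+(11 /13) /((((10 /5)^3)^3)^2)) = 23855181 /3407872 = 7.00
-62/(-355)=62/355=0.17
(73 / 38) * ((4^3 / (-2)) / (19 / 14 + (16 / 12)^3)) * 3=-1324512 / 26771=-49.48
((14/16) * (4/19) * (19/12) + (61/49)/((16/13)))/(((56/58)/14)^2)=2577665/9408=273.99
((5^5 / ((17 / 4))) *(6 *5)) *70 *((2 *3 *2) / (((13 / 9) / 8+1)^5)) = 195039697305600 / 24137569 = 8080337.22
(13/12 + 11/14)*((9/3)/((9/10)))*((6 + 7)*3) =10205/42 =242.98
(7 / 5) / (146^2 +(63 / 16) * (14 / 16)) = 896 / 13644445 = 0.00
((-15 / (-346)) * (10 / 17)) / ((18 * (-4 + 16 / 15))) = -125 / 258808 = -0.00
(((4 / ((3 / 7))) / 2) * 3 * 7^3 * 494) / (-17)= -139540.47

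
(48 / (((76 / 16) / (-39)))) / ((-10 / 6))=22464 / 95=236.46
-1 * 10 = -10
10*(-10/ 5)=-20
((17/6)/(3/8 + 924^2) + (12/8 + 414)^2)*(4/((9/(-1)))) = -14150032015385/184415697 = -76729.00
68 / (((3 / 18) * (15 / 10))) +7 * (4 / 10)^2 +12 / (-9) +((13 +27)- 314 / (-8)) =105311 / 300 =351.04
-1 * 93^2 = -8649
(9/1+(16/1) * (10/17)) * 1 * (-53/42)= -16589/714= -23.23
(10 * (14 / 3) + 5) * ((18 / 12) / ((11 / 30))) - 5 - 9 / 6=4507 / 22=204.86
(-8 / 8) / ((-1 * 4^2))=1 / 16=0.06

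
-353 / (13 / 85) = -30005 / 13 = -2308.08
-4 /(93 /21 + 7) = -7 /20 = -0.35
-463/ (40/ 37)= -17131/ 40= -428.28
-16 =-16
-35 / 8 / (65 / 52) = -7 / 2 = -3.50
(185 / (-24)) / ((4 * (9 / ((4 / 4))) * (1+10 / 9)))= -185 / 1824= -0.10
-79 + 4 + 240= 165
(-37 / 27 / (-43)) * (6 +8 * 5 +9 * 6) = 3700 / 1161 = 3.19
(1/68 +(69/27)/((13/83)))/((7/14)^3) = 259858/1989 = 130.65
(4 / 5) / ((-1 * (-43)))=4 / 215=0.02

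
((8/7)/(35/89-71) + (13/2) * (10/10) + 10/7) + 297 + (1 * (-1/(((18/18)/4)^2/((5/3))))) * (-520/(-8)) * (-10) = 17638.25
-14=-14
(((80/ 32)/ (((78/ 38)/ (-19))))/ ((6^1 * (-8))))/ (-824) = -0.00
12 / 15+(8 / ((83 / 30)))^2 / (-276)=609788 / 792235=0.77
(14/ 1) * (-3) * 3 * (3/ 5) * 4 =-1512/ 5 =-302.40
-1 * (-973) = 973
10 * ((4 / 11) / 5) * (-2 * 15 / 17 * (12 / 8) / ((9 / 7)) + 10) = 1080 / 187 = 5.78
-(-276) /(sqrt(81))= 92 /3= 30.67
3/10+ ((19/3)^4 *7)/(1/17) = 155082233/810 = 191459.55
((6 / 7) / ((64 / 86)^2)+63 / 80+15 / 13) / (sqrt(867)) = 270937* sqrt(3) / 3960320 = 0.12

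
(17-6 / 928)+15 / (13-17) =6145 / 464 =13.24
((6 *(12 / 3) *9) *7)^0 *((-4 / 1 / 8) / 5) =-1 / 10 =-0.10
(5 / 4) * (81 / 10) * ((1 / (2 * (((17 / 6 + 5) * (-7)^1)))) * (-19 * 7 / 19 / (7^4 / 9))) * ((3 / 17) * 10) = 32805 / 7673596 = 0.00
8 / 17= 0.47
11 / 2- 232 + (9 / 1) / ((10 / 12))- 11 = -2267 / 10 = -226.70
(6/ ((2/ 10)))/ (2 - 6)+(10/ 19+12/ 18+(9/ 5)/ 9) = -3481/ 570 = -6.11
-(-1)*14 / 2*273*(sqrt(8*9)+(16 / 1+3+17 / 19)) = 11466*sqrt(2)+722358 / 19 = 54234.21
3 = 3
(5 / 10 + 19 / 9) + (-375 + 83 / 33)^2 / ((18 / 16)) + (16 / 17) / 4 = 41098316327 / 333234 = 123331.70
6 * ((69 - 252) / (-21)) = 366 / 7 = 52.29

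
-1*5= -5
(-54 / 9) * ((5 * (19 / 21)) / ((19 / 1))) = -10 / 7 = -1.43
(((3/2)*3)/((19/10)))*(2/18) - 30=-565/19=-29.74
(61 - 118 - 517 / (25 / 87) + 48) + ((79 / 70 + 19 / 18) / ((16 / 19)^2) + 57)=-1748.08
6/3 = 2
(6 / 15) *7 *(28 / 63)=56 / 45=1.24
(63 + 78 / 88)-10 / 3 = 7993 / 132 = 60.55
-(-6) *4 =24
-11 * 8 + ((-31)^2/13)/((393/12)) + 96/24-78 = -272042/1703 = -159.74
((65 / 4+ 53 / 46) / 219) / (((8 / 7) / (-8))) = -11207 / 20148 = -0.56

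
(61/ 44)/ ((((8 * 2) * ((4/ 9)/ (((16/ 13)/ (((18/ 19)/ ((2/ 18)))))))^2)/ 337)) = 7421077/ 2409264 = 3.08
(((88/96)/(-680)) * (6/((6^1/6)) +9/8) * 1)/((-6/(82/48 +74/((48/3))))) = 0.01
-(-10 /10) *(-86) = -86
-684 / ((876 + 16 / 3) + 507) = -0.49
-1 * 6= -6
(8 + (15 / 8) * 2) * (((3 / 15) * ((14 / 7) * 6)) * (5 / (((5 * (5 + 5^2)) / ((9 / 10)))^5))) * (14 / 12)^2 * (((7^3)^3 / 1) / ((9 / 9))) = 7527682910601 / 125000000000000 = 0.06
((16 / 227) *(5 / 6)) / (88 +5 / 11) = 440 / 662613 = 0.00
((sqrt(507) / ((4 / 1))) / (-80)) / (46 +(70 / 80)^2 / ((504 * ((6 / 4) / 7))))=-0.00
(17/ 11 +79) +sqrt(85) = sqrt(85) +886/ 11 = 89.76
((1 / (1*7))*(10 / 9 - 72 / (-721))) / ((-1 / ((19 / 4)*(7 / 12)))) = -74651 / 155736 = -0.48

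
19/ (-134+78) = -19/ 56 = -0.34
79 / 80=0.99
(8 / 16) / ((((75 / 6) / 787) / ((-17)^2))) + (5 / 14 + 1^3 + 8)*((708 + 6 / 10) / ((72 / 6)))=13510363 / 1400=9650.26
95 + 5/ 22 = 2095/ 22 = 95.23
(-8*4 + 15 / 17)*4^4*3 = -406272 / 17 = -23898.35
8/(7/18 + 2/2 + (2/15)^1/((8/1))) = 1440/253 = 5.69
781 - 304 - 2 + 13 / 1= 488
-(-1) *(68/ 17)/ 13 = 4/ 13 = 0.31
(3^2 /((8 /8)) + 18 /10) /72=3 /20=0.15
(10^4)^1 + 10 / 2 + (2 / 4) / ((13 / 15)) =260145 / 26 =10005.58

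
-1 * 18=-18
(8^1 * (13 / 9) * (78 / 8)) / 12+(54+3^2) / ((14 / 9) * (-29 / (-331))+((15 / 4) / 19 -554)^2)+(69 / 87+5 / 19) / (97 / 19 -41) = 8792112197466727849 / 939361578843161430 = 9.36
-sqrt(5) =-2.24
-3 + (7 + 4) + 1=9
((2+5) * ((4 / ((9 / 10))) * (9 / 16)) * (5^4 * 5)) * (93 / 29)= 10171875 / 58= 175377.16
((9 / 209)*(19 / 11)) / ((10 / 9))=0.07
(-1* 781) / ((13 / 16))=-12496 / 13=-961.23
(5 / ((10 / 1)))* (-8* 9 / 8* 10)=-45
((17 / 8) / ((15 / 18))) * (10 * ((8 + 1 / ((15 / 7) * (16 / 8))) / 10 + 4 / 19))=100181 / 3800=26.36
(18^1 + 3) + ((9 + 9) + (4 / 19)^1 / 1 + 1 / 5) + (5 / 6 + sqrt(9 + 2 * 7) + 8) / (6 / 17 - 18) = 1330721 / 34200 - 17 * sqrt(23) / 300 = 38.64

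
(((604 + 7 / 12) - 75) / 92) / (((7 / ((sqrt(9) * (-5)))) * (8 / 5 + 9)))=-158875 / 136528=-1.16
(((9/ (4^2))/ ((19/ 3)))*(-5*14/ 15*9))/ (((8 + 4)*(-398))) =189/ 241984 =0.00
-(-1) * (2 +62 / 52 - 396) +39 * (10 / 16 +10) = 2243 / 104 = 21.57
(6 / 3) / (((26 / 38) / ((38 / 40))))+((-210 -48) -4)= -33699 / 130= -259.22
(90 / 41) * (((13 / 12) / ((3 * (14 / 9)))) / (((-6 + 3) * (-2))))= 195 / 2296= 0.08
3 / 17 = 0.18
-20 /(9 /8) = -160 /9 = -17.78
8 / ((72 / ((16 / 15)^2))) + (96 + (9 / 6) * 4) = 206806 / 2025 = 102.13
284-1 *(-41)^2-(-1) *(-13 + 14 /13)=-18316 /13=-1408.92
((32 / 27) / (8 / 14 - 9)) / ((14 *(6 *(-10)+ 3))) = 16 / 90801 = 0.00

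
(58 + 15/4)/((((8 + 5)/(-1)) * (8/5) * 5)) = -19/32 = -0.59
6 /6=1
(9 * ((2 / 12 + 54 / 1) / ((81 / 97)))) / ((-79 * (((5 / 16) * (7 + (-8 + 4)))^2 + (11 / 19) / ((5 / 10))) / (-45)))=383344000 / 2347959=163.27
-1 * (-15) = 15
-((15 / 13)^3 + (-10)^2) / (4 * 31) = -223075 / 272428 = -0.82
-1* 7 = -7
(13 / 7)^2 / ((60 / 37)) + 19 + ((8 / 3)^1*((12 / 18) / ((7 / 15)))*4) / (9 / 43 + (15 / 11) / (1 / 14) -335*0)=588219977 / 26839260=21.92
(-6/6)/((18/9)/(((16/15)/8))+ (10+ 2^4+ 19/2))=-2/101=-0.02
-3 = -3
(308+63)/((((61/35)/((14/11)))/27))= 4908330/671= 7314.95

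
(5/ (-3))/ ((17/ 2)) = -10/ 51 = -0.20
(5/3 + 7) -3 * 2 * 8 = -118/3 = -39.33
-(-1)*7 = 7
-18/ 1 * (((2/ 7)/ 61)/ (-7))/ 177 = 12/ 176351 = 0.00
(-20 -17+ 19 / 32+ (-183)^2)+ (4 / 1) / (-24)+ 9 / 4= 33454.68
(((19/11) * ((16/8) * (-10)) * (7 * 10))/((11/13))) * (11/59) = -345800/649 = -532.82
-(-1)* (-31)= -31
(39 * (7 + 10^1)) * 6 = 3978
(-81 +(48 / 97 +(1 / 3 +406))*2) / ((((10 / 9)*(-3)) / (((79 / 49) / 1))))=-16843037 / 47530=-354.37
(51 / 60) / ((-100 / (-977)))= 16609 / 2000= 8.30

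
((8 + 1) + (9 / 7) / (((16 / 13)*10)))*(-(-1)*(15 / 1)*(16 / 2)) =30591 / 28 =1092.54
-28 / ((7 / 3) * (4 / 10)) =-30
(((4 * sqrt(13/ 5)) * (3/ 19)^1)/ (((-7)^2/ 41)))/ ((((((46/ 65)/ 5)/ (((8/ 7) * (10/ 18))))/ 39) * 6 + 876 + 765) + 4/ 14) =4157400 * sqrt(65)/ 64560912269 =0.00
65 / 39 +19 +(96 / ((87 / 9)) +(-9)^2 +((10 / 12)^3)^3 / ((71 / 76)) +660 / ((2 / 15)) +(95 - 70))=26387771308387 / 5187494016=5086.81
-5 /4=-1.25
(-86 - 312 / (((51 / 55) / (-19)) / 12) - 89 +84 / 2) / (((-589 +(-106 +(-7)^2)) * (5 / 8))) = -274084 / 1445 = -189.68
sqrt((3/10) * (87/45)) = sqrt(58)/10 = 0.76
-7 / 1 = -7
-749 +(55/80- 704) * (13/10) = -266129/160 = -1663.31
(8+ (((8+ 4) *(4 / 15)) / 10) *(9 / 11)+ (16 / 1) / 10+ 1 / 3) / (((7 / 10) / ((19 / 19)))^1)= 16822 / 1155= 14.56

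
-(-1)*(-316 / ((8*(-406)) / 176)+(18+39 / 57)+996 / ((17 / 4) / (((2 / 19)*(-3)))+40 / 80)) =-49245829 / 1199527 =-41.05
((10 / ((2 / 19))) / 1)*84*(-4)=-31920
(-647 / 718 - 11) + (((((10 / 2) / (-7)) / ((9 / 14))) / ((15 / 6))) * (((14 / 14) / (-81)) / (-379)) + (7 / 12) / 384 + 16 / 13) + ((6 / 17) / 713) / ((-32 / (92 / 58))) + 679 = 668.33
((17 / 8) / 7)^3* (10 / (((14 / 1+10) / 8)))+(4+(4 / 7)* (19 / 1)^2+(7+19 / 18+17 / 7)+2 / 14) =174654815 / 790272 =221.01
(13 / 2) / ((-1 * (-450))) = 13 / 900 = 0.01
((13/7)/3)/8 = 13/168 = 0.08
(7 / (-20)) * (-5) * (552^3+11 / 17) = 20015396429 / 68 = 294344065.13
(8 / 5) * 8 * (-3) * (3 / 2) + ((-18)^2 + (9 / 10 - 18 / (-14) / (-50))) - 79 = 32948 / 175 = 188.27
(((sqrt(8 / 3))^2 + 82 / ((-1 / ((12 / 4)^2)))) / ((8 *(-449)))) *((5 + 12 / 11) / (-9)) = -73901 / 533412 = -0.14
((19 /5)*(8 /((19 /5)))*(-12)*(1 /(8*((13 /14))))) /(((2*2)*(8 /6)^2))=-189 /104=-1.82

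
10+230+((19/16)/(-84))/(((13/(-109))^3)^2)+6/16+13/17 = -4670.80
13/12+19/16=109/48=2.27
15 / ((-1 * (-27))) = 5 / 9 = 0.56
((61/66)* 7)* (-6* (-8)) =3416/11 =310.55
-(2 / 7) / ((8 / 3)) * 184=-138 / 7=-19.71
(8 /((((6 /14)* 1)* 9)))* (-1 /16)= -7 /54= -0.13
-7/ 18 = -0.39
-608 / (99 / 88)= -4864 / 9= -540.44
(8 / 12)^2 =0.44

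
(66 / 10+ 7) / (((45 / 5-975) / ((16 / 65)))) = -544 / 156975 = -0.00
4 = 4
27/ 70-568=-39733/ 70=-567.61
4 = 4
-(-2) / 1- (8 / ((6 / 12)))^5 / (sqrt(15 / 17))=2- 1048576*sqrt(255) / 15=-1116292.40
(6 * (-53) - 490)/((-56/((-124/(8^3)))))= -3131/896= -3.49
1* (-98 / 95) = -98 / 95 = -1.03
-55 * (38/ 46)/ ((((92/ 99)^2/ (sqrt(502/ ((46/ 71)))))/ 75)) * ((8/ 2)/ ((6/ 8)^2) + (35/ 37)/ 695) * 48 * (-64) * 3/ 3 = 5394935751480000 * sqrt(409883)/ 1439222263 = 2399873563.91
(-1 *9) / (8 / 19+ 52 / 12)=-513 / 271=-1.89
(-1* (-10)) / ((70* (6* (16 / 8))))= 1 / 84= 0.01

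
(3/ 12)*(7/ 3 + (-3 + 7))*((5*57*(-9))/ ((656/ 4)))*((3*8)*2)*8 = -389880/ 41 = -9509.27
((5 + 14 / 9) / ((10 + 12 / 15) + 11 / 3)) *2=590 / 651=0.91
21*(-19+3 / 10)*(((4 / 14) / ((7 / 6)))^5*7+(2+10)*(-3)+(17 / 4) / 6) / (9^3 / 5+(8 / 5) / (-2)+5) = 6390450701107 / 69177612000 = 92.38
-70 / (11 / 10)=-700 / 11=-63.64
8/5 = 1.60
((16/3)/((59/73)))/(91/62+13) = 72416/158769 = 0.46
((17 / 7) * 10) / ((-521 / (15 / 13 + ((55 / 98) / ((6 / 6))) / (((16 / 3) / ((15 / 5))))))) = -0.07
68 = 68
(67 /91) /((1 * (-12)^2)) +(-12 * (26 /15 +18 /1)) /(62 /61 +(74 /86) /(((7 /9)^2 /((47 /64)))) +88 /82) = -1744066912345661 /23084967512880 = -75.55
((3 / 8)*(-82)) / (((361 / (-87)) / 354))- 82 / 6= 5652629 / 2166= 2609.71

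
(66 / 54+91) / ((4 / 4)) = 830 / 9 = 92.22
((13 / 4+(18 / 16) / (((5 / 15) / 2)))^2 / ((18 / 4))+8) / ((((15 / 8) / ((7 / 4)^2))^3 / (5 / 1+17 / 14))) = 8285851 / 10125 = 818.36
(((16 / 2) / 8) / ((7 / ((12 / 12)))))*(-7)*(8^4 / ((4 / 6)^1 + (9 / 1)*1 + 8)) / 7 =-12288 / 371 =-33.12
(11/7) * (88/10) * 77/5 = 5324/25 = 212.96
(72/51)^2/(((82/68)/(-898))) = -1034496/697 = -1484.21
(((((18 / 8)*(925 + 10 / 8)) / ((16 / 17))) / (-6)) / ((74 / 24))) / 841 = -566865 / 3982976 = -0.14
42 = 42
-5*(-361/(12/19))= 34295/12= 2857.92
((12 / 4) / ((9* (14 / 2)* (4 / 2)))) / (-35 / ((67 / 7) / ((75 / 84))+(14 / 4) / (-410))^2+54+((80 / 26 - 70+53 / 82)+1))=-342666213279 / 166684829700683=-0.00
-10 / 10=-1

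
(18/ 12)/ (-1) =-3/ 2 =-1.50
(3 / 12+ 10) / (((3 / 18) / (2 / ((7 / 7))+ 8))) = 615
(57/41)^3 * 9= 1666737/68921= 24.18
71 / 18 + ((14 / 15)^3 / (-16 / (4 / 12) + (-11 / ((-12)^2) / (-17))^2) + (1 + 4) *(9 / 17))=72337308196747 / 11002599915750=6.57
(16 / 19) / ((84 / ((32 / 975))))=0.00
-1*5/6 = -5/6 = -0.83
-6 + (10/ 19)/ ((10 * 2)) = -5.97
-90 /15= -6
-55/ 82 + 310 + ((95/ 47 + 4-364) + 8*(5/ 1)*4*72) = 44210585/ 3854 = 11471.35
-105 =-105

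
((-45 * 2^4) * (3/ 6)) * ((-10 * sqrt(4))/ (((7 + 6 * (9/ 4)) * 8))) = 1800/ 41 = 43.90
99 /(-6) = -33 /2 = -16.50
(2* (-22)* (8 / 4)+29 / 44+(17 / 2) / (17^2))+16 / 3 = -183959 / 2244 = -81.98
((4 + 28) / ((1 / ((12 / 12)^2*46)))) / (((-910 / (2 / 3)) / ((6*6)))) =-17664 / 455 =-38.82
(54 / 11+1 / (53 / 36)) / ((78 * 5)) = 543 / 37895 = 0.01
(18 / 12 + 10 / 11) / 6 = 53 / 132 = 0.40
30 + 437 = 467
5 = 5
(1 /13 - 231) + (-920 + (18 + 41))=-14195 /13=-1091.92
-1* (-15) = 15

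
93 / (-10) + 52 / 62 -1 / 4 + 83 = 46059 / 620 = 74.29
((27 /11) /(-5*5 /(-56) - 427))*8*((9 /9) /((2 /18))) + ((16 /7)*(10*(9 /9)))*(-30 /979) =-182479872 /163697611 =-1.11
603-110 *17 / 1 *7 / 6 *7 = -44006 / 3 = -14668.67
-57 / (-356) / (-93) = -19 / 11036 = -0.00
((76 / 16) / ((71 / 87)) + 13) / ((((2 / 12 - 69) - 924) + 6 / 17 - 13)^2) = 13902345 / 746802742151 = 0.00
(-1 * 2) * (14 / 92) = -7 / 23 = -0.30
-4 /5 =-0.80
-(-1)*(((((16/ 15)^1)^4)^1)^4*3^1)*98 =1807780919223536058368/ 2189469451904296875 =825.67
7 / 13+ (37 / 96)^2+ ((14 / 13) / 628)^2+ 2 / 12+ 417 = 417.85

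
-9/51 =-3/17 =-0.18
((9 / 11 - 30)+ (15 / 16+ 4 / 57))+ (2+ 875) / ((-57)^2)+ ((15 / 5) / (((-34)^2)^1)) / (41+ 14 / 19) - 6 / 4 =-3853381950703 / 131048908848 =-29.40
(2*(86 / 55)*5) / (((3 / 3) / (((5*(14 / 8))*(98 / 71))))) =147490 / 781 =188.85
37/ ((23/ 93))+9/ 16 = 55263/ 368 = 150.17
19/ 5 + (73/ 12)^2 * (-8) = -26303/ 90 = -292.26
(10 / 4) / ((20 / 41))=41 / 8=5.12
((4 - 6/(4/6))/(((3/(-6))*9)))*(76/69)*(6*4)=6080/207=29.37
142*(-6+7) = 142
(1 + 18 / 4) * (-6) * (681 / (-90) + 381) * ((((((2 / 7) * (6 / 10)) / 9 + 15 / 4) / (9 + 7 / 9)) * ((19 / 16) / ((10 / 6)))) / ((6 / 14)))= -1010857893 / 128000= -7897.33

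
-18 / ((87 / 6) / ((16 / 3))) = -192 / 29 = -6.62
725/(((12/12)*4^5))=725/1024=0.71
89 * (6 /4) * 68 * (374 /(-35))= -3395172 /35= -97004.91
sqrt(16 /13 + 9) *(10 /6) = 5 *sqrt(1729) /39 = 5.33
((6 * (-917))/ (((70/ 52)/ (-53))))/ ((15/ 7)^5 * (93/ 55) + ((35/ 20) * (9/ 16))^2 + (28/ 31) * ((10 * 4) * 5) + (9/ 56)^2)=25425897427746816/ 30287223662975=839.49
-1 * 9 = -9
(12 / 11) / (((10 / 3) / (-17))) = -306 / 55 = -5.56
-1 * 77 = -77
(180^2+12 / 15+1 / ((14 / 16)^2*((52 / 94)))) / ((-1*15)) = -34401356 / 15925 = -2160.21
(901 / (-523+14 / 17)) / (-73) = 15317 / 648021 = 0.02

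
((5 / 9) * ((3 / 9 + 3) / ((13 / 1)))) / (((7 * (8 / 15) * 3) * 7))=125 / 68796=0.00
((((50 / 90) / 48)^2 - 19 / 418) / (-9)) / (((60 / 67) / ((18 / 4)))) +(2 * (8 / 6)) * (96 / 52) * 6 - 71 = -132698208293 / 3202467840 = -41.44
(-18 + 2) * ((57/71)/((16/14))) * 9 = -7182/71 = -101.15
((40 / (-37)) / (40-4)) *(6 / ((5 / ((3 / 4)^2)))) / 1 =-0.02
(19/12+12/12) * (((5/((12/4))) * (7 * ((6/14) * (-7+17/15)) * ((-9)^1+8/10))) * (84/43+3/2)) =2145.92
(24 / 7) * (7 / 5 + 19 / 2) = 1308 / 35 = 37.37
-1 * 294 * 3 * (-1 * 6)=5292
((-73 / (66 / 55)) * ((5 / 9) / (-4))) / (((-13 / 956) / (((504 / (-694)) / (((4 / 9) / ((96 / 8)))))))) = 54958050 / 4511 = 12183.12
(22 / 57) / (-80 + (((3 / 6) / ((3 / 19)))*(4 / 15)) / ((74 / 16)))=-6105 / 1262512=-0.00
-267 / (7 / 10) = -2670 / 7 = -381.43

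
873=873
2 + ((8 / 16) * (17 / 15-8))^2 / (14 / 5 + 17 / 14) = 124843 / 25290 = 4.94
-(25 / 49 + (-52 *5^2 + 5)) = 63430 / 49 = 1294.49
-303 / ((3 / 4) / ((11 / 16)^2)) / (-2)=12221 / 128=95.48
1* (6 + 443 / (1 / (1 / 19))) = 557 / 19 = 29.32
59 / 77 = 0.77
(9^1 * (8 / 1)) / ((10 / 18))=648 / 5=129.60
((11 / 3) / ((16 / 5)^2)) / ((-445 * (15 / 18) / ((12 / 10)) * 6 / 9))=-99 / 56960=-0.00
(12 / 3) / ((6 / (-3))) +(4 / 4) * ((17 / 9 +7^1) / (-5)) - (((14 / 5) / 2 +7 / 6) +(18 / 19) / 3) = -11389 / 1710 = -6.66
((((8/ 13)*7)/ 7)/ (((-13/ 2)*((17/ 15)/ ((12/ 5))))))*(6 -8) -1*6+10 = 12644/ 2873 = 4.40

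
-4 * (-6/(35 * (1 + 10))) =24/385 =0.06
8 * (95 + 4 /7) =5352 /7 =764.57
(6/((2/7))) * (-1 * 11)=-231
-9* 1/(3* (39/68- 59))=204/3973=0.05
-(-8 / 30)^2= -0.07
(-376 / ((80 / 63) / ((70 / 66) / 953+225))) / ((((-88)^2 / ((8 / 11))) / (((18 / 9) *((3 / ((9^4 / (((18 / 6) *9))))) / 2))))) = -116401187 / 1506910284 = -0.08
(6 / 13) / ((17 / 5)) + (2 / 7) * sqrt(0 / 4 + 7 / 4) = 30 / 221 + sqrt(7) / 7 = 0.51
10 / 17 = 0.59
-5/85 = -1/17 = -0.06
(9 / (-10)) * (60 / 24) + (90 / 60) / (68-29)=-115 / 52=-2.21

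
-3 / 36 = -1 / 12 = -0.08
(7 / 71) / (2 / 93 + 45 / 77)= 50127 / 308069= 0.16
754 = 754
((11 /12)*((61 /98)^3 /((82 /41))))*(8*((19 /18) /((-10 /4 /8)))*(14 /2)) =-47439029 /2268945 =-20.91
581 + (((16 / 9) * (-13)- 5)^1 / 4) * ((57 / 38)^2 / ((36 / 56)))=40061 / 72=556.40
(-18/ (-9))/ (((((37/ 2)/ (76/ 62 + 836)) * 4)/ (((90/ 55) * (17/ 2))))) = 3970962/ 12617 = 314.73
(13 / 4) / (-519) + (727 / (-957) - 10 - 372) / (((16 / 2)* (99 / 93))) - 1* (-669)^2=-19564007480309 / 43708104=-447605.95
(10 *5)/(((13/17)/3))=2550/13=196.15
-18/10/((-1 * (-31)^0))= 9/5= 1.80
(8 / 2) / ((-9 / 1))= -4 / 9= -0.44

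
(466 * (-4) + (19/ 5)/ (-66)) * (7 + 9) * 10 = -9842224/ 33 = -298249.21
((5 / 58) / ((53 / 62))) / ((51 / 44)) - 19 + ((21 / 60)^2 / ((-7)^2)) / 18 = -3558053071 / 188128800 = -18.91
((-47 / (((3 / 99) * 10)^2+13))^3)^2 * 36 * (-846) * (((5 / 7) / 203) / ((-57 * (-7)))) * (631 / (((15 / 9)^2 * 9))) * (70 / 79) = -230337893160882777630340910259806256 / 17911982975305950502885303328729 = -12859.43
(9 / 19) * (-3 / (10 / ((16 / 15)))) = -72 / 475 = -0.15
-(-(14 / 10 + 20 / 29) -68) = 10163 / 145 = 70.09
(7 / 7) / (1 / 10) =10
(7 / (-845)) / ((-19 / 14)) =98 / 16055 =0.01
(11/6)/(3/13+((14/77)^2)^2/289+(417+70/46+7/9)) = 41749733883/9553787978200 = 0.00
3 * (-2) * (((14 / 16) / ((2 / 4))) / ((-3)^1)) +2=11 / 2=5.50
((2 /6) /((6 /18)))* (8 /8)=1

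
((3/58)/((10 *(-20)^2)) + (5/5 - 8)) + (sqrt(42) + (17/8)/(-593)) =-963523221/137576000 + sqrt(42) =-0.52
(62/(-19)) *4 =-248/19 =-13.05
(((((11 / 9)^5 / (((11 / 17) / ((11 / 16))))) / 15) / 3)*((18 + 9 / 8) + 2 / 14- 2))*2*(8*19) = 50302830391 / 148803480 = 338.05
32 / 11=2.91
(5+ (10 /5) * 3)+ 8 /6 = 37 /3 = 12.33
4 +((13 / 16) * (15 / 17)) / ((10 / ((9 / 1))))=2527 / 544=4.65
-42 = -42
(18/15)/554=3/1385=0.00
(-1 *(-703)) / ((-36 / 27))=-2109 / 4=-527.25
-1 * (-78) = 78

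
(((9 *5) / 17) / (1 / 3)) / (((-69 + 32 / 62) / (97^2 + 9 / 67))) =-2638274220 / 2418097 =-1091.05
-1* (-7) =7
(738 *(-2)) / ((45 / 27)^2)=-13284 / 25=-531.36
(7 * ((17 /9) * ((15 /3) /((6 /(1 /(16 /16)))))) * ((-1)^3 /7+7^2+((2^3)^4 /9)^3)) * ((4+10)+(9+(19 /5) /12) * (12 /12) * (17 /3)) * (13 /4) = 639077068143733505 /2834352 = 225475547195.17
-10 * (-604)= 6040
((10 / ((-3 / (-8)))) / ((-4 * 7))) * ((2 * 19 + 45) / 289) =-1660 / 6069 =-0.27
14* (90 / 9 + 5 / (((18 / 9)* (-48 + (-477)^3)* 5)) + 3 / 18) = 735601582 / 5168161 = 142.33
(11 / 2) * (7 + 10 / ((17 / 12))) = 2629 / 34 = 77.32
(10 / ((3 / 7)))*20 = 1400 / 3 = 466.67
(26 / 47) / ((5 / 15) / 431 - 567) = -16809 / 17228555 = -0.00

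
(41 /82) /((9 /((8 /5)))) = 4 /45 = 0.09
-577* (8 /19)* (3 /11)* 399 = -290808 /11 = -26437.09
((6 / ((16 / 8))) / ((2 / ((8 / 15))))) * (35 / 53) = 28 / 53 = 0.53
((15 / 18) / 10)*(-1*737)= -737 / 12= -61.42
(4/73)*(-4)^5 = -4096/73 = -56.11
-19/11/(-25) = 19/275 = 0.07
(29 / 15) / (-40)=-29 / 600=-0.05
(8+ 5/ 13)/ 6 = 109/ 78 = 1.40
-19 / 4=-4.75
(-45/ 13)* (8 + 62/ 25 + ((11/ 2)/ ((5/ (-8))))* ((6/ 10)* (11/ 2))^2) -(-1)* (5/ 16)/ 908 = 1394994713/ 4721600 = 295.45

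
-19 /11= -1.73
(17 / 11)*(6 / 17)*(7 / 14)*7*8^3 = 977.45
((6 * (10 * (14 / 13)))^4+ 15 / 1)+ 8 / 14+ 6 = 17431881.80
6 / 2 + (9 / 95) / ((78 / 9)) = 7437 / 2470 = 3.01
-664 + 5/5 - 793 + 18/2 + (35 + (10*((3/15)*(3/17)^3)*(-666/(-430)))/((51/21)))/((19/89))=-437744908884/341183285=-1283.02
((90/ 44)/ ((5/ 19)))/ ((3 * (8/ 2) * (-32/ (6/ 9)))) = -19/ 1408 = -0.01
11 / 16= 0.69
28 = 28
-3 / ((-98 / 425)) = 1275 / 98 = 13.01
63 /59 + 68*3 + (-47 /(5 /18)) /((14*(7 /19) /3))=1541706 /14455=106.66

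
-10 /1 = -10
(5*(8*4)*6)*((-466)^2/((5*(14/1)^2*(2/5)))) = 26058720/49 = 531810.61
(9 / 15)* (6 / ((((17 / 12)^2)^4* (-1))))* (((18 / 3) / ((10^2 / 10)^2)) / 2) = -5804752896 / 871969680125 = -0.01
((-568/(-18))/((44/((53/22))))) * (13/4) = 48919/8712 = 5.62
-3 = -3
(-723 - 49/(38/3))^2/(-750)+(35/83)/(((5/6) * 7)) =-21105277401/29963000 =-704.38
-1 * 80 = -80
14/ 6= 7/ 3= 2.33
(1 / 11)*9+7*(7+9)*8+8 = 9953 / 11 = 904.82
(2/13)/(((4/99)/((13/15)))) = 33/10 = 3.30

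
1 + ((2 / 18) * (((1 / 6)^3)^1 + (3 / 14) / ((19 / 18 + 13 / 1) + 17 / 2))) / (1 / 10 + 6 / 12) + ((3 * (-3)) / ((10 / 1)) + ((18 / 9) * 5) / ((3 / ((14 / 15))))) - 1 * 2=50292461 / 41436360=1.21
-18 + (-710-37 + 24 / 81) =-20647 / 27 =-764.70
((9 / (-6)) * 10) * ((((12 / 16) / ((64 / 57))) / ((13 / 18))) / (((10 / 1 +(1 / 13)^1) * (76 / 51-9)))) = 1177335 / 6422144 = 0.18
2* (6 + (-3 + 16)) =38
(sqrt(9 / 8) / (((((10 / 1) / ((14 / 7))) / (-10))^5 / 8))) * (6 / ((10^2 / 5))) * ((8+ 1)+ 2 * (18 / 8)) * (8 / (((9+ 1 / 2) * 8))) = -7776 * sqrt(2) / 95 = -115.76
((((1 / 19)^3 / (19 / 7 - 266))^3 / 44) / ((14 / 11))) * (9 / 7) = -63 / 16160262137030962866824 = -0.00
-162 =-162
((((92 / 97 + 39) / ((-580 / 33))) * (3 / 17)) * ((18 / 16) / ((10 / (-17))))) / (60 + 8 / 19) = 2623995 / 206676736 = 0.01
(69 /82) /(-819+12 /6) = -69 /66994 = -0.00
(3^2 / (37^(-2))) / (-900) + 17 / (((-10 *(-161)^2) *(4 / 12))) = -35486359 / 2592100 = -13.69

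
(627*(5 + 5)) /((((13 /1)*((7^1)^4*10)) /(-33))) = -20691 /31213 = -0.66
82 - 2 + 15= 95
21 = 21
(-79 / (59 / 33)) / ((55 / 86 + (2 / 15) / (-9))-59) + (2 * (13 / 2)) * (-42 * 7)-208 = -161115259220 / 39986483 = -4029.24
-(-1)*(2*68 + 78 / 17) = 2390 / 17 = 140.59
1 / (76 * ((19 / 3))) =3 / 1444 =0.00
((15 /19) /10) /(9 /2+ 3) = 1 /95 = 0.01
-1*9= -9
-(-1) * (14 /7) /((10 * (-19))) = -1 /95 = -0.01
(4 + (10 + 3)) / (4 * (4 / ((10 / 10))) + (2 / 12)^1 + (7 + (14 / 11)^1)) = 1122 / 1613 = 0.70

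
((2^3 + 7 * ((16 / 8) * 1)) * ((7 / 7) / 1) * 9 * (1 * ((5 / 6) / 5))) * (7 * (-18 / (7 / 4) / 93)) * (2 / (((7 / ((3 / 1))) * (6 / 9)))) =-7128 / 217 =-32.85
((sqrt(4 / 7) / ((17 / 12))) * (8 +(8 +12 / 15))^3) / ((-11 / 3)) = -6096384 * sqrt(7) / 23375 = -690.03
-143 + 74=-69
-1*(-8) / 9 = 8 / 9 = 0.89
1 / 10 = 0.10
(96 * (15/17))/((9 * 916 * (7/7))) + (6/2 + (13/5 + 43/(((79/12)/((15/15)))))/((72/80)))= 36416311/2767923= 13.16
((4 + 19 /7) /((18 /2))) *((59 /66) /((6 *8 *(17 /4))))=2773 /848232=0.00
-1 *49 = -49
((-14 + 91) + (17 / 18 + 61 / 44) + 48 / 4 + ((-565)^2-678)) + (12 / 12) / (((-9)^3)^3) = 5431668789175615 / 17046501516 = 318638.33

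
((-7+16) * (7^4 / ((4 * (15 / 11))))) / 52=79233 / 1040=76.19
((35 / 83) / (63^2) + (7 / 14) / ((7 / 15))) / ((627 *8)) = 100855 / 472115952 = 0.00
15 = 15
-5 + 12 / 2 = 1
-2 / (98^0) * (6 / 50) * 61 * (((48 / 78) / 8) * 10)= -732 / 65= -11.26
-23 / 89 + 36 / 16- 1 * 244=-86155 / 356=-242.01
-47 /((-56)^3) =47 /175616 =0.00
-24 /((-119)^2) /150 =-4 /354025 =-0.00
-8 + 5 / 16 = -123 / 16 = -7.69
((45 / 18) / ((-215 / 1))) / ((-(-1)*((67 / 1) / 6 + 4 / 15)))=-15 / 14749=-0.00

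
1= 1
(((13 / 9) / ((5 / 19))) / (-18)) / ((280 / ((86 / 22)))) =-10621 / 2494800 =-0.00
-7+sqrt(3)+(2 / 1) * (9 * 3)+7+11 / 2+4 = sqrt(3)+127 / 2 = 65.23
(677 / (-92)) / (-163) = 677 / 14996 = 0.05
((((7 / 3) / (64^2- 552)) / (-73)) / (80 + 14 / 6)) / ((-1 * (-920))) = -7 / 58789714880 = -0.00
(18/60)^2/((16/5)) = 0.03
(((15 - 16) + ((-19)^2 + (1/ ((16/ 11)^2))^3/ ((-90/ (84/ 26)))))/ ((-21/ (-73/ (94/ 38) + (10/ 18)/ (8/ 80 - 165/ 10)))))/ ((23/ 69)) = 1206933939482287213/ 794340611850240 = 1519.42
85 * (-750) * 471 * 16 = -480420000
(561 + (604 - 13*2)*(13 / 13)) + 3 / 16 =18227 / 16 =1139.19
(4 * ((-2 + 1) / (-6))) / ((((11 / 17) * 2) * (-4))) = -17 / 132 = -0.13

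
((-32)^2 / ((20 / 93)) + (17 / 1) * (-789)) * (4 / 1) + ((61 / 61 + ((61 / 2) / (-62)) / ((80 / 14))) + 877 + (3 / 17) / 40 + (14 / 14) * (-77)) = -2850410759 / 84320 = -33804.68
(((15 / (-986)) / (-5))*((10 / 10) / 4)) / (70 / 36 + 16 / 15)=135 / 534412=0.00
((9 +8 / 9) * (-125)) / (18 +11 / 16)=-178000 / 2691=-66.15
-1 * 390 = -390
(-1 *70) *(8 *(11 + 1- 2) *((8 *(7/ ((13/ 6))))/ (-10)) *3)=564480/ 13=43421.54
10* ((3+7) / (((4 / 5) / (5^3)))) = 15625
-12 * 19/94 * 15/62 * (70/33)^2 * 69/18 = -5353250/528891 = -10.12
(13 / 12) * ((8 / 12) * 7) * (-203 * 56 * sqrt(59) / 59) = -517244 * sqrt(59) / 531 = -7482.16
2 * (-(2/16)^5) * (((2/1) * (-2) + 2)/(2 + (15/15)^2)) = 1/24576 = 0.00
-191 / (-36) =191 / 36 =5.31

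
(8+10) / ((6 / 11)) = 33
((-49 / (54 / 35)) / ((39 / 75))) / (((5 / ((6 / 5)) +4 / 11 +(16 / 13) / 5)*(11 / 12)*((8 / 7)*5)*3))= -300125 / 368838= -0.81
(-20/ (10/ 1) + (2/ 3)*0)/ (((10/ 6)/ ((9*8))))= -432/ 5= -86.40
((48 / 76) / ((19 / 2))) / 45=8 / 5415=0.00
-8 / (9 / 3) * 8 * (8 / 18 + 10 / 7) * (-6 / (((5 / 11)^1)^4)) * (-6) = -442275328 / 13125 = -33697.17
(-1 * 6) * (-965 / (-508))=-2895 / 254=-11.40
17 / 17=1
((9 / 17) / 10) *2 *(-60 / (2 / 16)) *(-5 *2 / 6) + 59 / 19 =28363 / 323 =87.81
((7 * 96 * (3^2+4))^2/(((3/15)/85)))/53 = 611981524.53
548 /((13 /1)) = 548 /13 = 42.15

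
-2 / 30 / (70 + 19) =-1 / 1335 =-0.00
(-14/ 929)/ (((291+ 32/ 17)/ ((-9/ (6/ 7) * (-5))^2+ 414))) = -1509039/ 9250982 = -0.16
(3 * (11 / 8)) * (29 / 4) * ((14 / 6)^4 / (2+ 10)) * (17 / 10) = 13020623 / 103680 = 125.58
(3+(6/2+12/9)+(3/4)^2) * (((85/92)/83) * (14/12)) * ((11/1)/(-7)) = -354365/2199168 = -0.16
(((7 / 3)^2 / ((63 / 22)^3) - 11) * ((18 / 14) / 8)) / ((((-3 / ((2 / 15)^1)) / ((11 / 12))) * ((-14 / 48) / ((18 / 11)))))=-494549 / 1250235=-0.40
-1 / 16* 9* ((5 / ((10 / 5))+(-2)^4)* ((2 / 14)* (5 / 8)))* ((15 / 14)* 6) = -74925 / 12544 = -5.97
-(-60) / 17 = 60 / 17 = 3.53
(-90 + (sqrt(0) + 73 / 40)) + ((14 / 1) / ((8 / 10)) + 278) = 8293 / 40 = 207.32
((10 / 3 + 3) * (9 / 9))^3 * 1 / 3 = 84.68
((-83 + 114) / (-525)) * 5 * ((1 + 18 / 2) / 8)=-31 / 84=-0.37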